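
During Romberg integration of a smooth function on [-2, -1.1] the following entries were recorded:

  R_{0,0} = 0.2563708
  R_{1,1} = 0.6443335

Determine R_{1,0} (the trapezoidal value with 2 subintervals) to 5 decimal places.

From R_{1,1} = (4·R_{1,0} − R_{0,0})/3, solve for R_{1,0}:
4·R_{1,0} = 3·0.6443335 + 0.2563708 = 2.1893713
R_{1,0} = 0.5473428

0.54734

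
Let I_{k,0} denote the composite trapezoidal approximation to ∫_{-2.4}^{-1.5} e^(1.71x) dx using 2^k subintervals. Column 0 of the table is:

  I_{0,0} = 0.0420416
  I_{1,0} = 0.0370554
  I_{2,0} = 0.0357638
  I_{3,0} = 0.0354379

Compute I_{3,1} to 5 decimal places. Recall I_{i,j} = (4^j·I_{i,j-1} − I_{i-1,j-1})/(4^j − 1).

Richardson extrapolation on the trapezoidal column (denominator 4−1=3):
I_{3,1} = (4·0.0354379 − 0.0357638) / 3 = 0.0353293

0.03533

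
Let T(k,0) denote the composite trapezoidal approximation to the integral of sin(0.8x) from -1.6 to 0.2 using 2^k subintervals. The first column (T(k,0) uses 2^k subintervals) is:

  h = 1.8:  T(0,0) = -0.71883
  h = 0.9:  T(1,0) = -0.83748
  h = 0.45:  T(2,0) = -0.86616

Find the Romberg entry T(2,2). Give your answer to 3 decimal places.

Richardson extrapolation on the trapezoidal column (denominator 4−1=3):
T(1,1) = (4·(-0.83748) − (-0.71883)) / 3 = -0.87703
T(2,1) = (4·(-0.86616) − (-0.83748)) / 3 = -0.87572
T(2,2) = (16·(-0.87572) − (-0.87703)) / 15 = -0.87563

-0.876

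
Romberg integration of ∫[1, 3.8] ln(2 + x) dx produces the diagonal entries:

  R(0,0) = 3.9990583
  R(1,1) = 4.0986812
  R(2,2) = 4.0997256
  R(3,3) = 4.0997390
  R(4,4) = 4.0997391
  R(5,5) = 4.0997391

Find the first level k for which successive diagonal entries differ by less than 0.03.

k = 2

|R(1,1) − R(0,0)| = 0.0996229 ≥ 0.03
|R(2,2) − R(1,1)| = 0.0010444 < 0.03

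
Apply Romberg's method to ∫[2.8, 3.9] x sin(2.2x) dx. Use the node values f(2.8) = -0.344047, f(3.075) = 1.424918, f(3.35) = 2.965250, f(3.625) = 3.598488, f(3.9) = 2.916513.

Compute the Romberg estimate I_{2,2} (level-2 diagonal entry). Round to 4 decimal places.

I_{0,0} (trapezoid, 1 panel, h=1.1000): 1.414856
I_{1,0} (trapezoid, 2 panels, h=0.5500): 2.338316
I_{2,0} (trapezoid, 4 panels, h=0.2750): 2.550594
I_{1,1} = 2.338316 + (2.338316 − 1.414856)/3 = 2.646136
I_{2,1} = 2.550594 + (2.550594 − 2.338316)/3 = 2.621353
I_{2,2} = 2.621353 + (2.621353 − 2.646136)/15 = 2.619701

2.6197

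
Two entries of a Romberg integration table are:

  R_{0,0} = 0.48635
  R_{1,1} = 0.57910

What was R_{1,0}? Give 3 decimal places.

0.556

From R_{1,1} = (4·R_{1,0} − R_{0,0})/3, solve for R_{1,0}:
4·R_{1,0} = 3·0.57910 + 0.48635 = 2.22365
R_{1,0} = 0.55591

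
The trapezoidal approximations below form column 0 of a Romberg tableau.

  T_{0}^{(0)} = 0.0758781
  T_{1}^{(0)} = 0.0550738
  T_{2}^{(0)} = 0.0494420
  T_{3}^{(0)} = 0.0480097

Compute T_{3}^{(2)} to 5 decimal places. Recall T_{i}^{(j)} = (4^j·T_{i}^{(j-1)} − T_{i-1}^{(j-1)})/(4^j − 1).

0.04753

T_{2}^{(1)} = 0.0494420 + (0.0494420 − 0.0550738)/3 = 0.0475647
T_{3}^{(1)} = (4·0.0480097 − 0.0494420) / 3 = 0.0475323
T_{3}^{(2)} = 0.0475323 + (0.0475323 − 0.0475647)/15 = 0.0475301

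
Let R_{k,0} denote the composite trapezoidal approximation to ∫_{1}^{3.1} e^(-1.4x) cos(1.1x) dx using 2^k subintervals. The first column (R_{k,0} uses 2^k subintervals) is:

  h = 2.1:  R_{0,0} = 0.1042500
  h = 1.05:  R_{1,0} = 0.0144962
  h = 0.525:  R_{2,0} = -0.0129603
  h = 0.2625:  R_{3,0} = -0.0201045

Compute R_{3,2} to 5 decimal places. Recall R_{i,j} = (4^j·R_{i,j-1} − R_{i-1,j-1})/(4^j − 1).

-0.02251

R_{2,1} = -0.0129603 + (-0.0129603 − 0.0144962)/3 = -0.0221125
R_{3,1} = (4·(-0.0201045) − (-0.0129603)) / 3 = -0.0224859
R_{3,2} = (16·(-0.0224859) − (-0.0221125)) / 15 = -0.0225108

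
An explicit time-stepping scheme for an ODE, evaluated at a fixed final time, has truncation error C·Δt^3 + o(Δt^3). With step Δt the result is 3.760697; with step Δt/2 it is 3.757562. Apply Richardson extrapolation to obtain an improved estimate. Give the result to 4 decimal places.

Extrapolated value = (8·A(Δt/2) − A(Δt)) / (8 − 1)
= (8·3.757562 − 3.760697) / 7
= 26.299799 / 7 = 3.757114

3.7571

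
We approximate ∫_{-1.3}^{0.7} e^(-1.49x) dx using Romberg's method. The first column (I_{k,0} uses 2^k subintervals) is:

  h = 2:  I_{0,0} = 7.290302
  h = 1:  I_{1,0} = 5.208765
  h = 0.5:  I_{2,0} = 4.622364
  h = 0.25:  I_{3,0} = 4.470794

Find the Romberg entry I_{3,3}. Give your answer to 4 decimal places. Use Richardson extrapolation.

I_{1,1} = 5.208765 + (5.208765 − 7.290302)/3 = 4.514919
I_{2,1} = (4·4.622364 − 5.208765) / 3 = 4.426897
I_{3,1} = 4.470794 + (4.470794 − 4.622364)/3 = 4.420271
I_{2,2} = 4.426897 + (4.426897 − 4.514919)/15 = 4.421029
I_{3,2} = (16·4.420271 − 4.426897) / 15 = 4.419829
I_{3,3} = (64·4.419829 − 4.421029) / 63 = 4.419810

4.4198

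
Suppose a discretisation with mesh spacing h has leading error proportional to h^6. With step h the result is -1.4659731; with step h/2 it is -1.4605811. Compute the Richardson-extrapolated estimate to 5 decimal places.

-1.46050

Extrapolated value = (64·A(h/2) − A(h)) / (64 − 1)
= (64·(-1.4605811) − (-1.4659731)) / 63
= -92.0112173 / 63 = -1.4604955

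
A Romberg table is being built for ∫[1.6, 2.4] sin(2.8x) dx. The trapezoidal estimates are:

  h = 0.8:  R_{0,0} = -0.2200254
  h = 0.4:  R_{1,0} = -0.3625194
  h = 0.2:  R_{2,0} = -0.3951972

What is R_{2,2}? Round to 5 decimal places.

-0.40583

Richardson extrapolation on the trapezoidal column (denominator 4−1=3):
R_{1,1} = (4·(-0.3625194) − (-0.2200254)) / 3 = -0.4100174
R_{2,1} = -0.3951972 + (-0.3951972 − (-0.3625194))/3 = -0.4060898
R_{2,2} = (16·(-0.4060898) − (-0.4100174)) / 15 = -0.4058280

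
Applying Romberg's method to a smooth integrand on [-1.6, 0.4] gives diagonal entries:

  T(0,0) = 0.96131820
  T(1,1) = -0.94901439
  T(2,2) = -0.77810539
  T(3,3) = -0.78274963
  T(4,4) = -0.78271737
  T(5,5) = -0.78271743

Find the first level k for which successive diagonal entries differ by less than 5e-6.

k = 5

|T(1,1) − T(0,0)| = 1.91033259 ≥ 5e-6
|T(2,2) − T(1,1)| = 0.17090900 ≥ 5e-6
|T(3,3) − T(2,2)| = 0.00464424 ≥ 5e-6
|T(4,4) − T(3,3)| = 0.00003226 ≥ 5e-6
|T(5,5) − T(4,4)| = 0.00000006 < 5e-6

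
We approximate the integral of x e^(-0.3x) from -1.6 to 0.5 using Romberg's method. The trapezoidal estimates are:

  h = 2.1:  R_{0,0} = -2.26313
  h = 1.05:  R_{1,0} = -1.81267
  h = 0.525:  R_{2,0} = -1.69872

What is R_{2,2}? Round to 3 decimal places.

-1.661

Richardson extrapolation on the trapezoidal column (denominator 4−1=3):
R_{1,1} = (4·(-1.81267) − (-2.26313)) / 3 = -1.66252
R_{2,1} = (4·(-1.69872) − (-1.81267)) / 3 = -1.66074
R_{2,2} = (16·(-1.66074) − (-1.66252)) / 15 = -1.66062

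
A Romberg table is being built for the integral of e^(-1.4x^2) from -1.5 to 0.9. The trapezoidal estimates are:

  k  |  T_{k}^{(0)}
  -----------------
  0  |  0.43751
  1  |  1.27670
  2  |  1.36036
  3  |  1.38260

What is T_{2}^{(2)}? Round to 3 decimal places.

Richardson extrapolation on the trapezoidal column (denominator 4−1=3):
T_{1}^{(1)} = 1.27670 + (1.27670 − 0.43751)/3 = 1.55643
T_{2}^{(1)} = 1.36036 + (1.36036 − 1.27670)/3 = 1.38825
T_{2}^{(2)} = 1.38825 + (1.38825 − 1.55643)/15 = 1.37704
(Column j=1 coincides with Simpson's rule on the same nodes.)

1.377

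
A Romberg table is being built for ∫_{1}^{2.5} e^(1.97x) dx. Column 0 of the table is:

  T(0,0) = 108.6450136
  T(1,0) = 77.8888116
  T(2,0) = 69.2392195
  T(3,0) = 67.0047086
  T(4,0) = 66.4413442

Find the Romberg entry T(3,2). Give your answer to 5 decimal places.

66.25346

Richardson extrapolation on the trapezoidal column (denominator 4−1=3):
T(2,1) = (4·69.2392195 − 77.8888116) / 3 = 66.3560221
T(3,1) = (4·67.0047086 − 69.2392195) / 3 = 66.2598716
T(3,2) = (16·66.2598716 − 66.3560221) / 15 = 66.2534616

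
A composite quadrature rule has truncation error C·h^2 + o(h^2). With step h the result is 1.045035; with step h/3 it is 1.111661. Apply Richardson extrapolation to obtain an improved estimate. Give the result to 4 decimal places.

1.1200

The leading error scales as h^2; refining by a factor of 3 reduces it by 3^2 = 9.
Extrapolated value = (9·A(h/3) − A(h)) / (9 − 1)
= (9·1.111661 − 1.045035) / 8
= 8.959914 / 8 = 1.119989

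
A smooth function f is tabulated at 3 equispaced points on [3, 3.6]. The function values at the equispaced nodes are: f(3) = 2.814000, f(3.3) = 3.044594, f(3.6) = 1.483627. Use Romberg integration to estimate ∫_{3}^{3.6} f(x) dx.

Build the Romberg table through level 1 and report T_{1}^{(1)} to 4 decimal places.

1.6476

T_{0}^{(0)} (trapezoid, 1 panel, h=0.6000): 1.289288
T_{1}^{(0)} (trapezoid, 2 panels, h=0.3000): 1.558022
T_{1}^{(1)} = 1.558022 + (1.558022 − 1.289288)/3 = 1.647600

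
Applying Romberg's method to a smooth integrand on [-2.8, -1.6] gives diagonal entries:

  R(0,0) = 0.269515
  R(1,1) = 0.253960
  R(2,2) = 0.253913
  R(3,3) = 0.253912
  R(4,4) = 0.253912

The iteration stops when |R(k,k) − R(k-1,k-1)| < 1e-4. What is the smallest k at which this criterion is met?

|R(1,1) − R(0,0)| = 0.015555 ≥ 1e-4
|R(2,2) − R(1,1)| = 0.000047 < 1e-4

k = 2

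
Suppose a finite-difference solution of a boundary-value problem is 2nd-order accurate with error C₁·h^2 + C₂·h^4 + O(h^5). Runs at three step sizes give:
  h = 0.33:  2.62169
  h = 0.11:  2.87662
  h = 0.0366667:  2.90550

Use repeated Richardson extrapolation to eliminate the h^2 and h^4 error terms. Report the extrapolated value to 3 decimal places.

First eliminate the h^2 term (factor 3^2 = 9):
  B₁ = (9·2.87662 − 2.62169)/8 = 2.90849
  B₂ = (9·2.90550 − 2.87662)/8 = 2.90911
Then eliminate the h^4 term (factor 3^4 = 81):
  (81·2.90911 − 2.90849)/80 = 2.90912

2.909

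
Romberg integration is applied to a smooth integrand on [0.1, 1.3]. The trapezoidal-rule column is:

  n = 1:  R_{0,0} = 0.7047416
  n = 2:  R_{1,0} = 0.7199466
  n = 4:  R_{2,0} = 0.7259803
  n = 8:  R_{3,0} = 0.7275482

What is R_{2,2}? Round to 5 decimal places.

Richardson extrapolation on the trapezoidal column (denominator 4−1=3):
R_{1,1} = (4·0.7199466 − 0.7047416) / 3 = 0.7250149
R_{2,1} = (4·0.7259803 − 0.7199466) / 3 = 0.7279915
R_{2,2} = 0.7279915 + (0.7279915 − 0.7250149)/15 = 0.7281899
(Column j=1 coincides with Simpson's rule on the same nodes.)

0.72819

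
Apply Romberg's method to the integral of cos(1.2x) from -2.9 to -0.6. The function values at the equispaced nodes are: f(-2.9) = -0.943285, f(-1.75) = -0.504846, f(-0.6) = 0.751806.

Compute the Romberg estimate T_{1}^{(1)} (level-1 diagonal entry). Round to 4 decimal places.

-0.8475

T_{0}^{(0)} (trapezoid, 1 panel, h=2.3000): -0.220201
T_{1}^{(0)} (trapezoid, 2 panels, h=1.1500): -0.690673
T_{1}^{(1)} = -0.690673 + (-0.690673 − (-0.220201))/3 = -0.847497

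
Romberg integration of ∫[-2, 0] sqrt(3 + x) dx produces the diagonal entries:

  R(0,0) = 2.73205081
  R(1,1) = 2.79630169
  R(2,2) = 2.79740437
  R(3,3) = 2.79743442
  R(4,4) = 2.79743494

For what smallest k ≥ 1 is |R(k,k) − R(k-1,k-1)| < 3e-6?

|R(1,1) − R(0,0)| = 0.06425088 ≥ 3e-6
|R(2,2) − R(1,1)| = 0.00110268 ≥ 3e-6
|R(3,3) − R(2,2)| = 0.00003005 ≥ 3e-6
|R(4,4) − R(3,3)| = 0.00000052 < 3e-6

k = 4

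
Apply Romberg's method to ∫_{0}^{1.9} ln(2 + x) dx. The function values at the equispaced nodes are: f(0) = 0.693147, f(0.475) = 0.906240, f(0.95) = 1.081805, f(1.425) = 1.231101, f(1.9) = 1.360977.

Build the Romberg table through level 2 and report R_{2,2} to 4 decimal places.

2.0215

R_{0,0} (trapezoid, 1 panel, h=1.9000): 1.951418
R_{1,0} (trapezoid, 2 panels, h=0.9500): 2.003424
R_{2,0} (trapezoid, 4 panels, h=0.4750): 2.016949
R_{1,1} = 2.003424 + (2.003424 − 1.951418)/3 = 2.020759
R_{2,1} = 2.016949 + (2.016949 − 2.003424)/3 = 2.021457
R_{2,2} = 2.021457 + (2.021457 − 2.020759)/15 = 2.021504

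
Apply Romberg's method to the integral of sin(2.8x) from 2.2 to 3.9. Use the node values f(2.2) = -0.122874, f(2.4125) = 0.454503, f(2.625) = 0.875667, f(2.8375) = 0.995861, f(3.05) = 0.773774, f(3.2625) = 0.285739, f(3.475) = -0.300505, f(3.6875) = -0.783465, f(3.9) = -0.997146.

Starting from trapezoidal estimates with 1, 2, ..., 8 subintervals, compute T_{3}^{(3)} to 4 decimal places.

0.3815

T_{0}^{(0)} (trapezoid, 1 panel, h=1.7000): -0.952017
T_{1}^{(0)} (trapezoid, 2 panels, h=0.8500): 0.181699
T_{2}^{(0)} (trapezoid, 4 panels, h=0.4250): 0.335294
T_{3}^{(0)} (trapezoid, 8 panels, h=0.2125): 0.370082
T_{1}^{(1)} = 0.181699 + (0.181699 − (-0.952017))/3 = 0.559604
T_{2}^{(1)} = 0.335294 + (0.335294 − 0.181699)/3 = 0.386492
T_{3}^{(1)} = 0.370082 + (0.370082 − 0.335294)/3 = 0.381678
T_{2}^{(2)} = 0.386492 + (0.386492 − 0.559604)/15 = 0.374951
T_{3}^{(2)} = 0.381678 + (0.381678 − 0.386492)/15 = 0.381357
T_{3}^{(3)} = 0.381357 + (0.381357 − 0.374951)/63 = 0.381459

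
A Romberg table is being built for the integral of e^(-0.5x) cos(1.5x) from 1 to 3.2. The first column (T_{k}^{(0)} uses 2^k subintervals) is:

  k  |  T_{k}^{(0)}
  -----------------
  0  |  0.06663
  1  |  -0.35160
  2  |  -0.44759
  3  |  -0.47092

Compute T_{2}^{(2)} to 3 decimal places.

Richardson extrapolation on the trapezoidal column (denominator 4−1=3):
T_{1}^{(1)} = (4·(-0.35160) − 0.06663) / 3 = -0.49101
T_{2}^{(1)} = (4·(-0.44759) − (-0.35160)) / 3 = -0.47959
T_{2}^{(2)} = (16·(-0.47959) − (-0.49101)) / 15 = -0.47883

-0.479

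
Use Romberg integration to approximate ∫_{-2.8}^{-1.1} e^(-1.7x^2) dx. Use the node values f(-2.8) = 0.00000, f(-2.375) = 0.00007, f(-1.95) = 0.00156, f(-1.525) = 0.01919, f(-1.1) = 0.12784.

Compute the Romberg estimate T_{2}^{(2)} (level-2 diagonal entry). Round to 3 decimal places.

0.029

T_{0}^{(0)} (trapezoid, 1 panel, h=1.7000): 0.10866
T_{1}^{(0)} (trapezoid, 2 panels, h=0.8500): 0.05566
T_{2}^{(0)} (trapezoid, 4 panels, h=0.4250): 0.03601
T_{1}^{(1)} = 0.05566 + (0.05566 − 0.10866)/3 = 0.03799
T_{2}^{(1)} = 0.03601 + (0.03601 − 0.05566)/3 = 0.02946
T_{2}^{(2)} = 0.02946 + (0.02946 − 0.03799)/15 = 0.02889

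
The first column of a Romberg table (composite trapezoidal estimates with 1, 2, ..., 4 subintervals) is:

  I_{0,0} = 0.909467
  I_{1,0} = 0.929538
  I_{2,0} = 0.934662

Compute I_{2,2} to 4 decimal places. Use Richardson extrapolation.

0.9364

I_{1,1} = (4·0.929538 − 0.909467) / 3 = 0.936228
I_{2,1} = 0.934662 + (0.934662 − 0.929538)/3 = 0.936370
I_{2,2} = (16·0.936370 − 0.936228) / 15 = 0.936379
(Column j=1 coincides with Simpson's rule on the same nodes.)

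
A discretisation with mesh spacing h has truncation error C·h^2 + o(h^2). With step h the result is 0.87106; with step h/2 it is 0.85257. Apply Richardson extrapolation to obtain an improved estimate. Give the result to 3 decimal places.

0.846

The leading error scales as h^2; refining by a factor of 2 reduces it by 2^2 = 4.
Extrapolated value = (4·A(h/2) − A(h)) / (4 − 1)
= (4·0.85257 − 0.87106) / 3
= 2.53922 / 3 = 0.84641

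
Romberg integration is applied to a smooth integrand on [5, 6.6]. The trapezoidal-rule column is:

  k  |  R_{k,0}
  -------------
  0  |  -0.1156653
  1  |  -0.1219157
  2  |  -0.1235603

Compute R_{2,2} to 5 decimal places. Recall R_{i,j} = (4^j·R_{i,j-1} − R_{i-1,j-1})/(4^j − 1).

Richardson extrapolation on the trapezoidal column (denominator 4−1=3):
R_{1,1} = (4·(-0.1219157) − (-0.1156653)) / 3 = -0.1239992
R_{2,1} = -0.1235603 + (-0.1235603 − (-0.1219157))/3 = -0.1241085
R_{2,2} = -0.1241085 + (-0.1241085 − (-0.1239992))/15 = -0.1241158

-0.12412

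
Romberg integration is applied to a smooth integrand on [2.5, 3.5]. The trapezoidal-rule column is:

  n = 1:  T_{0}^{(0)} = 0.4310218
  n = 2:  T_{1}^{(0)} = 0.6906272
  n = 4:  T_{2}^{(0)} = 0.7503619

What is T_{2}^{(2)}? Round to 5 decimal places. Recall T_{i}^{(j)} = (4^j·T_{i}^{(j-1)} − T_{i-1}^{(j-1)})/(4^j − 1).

0.76981

Richardson extrapolation on the trapezoidal column (denominator 4−1=3):
T_{1}^{(1)} = 0.6906272 + (0.6906272 − 0.4310218)/3 = 0.7771623
T_{2}^{(1)} = 0.7503619 + (0.7503619 − 0.6906272)/3 = 0.7702735
T_{2}^{(2)} = (16·0.7702735 − 0.7771623) / 15 = 0.7698142
(Column j=1 coincides with Simpson's rule on the same nodes.)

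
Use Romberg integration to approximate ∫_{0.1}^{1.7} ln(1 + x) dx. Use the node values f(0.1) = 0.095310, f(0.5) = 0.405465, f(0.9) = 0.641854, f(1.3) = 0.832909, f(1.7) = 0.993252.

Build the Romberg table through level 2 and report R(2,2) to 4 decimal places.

0.9769

R(0,0) (trapezoid, 1 panel, h=1.6000): 0.870850
R(1,0) (trapezoid, 2 panels, h=0.8000): 0.948908
R(2,0) (trapezoid, 4 panels, h=0.4000): 0.969804
R(1,1) = 0.948908 + (0.948908 − 0.870850)/3 = 0.974927
R(2,1) = 0.969804 + (0.969804 − 0.948908)/3 = 0.976769
R(2,2) = 0.976769 + (0.976769 − 0.974927)/15 = 0.976892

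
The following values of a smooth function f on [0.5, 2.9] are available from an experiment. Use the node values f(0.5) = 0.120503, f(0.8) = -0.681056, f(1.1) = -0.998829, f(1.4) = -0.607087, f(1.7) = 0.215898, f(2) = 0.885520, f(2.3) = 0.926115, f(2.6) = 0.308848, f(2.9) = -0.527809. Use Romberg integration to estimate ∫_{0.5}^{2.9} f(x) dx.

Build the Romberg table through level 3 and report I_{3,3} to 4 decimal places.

-0.0490

I_{0,0} (trapezoid, 1 panel, h=2.4000): -0.488767
I_{1,0} (trapezoid, 2 panels, h=1.2000): 0.014694
I_{2,0} (trapezoid, 4 panels, h=0.6000): -0.036281
I_{3,0} (trapezoid, 8 panels, h=0.3000): -0.046273
I_{1,1} = 0.014694 + (0.014694 − (-0.488767))/3 = 0.182514
I_{2,1} = -0.036281 + (-0.036281 − 0.014694)/3 = -0.053273
I_{3,1} = -0.046273 + (-0.046273 − (-0.036281))/3 = -0.049604
I_{2,2} = -0.053273 + (-0.053273 − 0.182514)/15 = -0.068992
I_{3,2} = -0.049604 + (-0.049604 − (-0.053273))/15 = -0.049359
I_{3,3} = -0.049359 + (-0.049359 − (-0.068992))/63 = -0.049047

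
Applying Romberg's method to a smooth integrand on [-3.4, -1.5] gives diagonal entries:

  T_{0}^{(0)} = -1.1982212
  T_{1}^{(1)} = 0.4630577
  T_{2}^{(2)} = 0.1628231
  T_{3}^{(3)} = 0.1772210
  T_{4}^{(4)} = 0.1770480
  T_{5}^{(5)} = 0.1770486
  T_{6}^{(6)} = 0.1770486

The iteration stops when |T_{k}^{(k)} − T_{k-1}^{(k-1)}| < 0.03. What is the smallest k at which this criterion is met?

|T_{1}^{(1)} − T_{0}^{(0)}| = 1.6612789 ≥ 0.03
|T_{2}^{(2)} − T_{1}^{(1)}| = 0.3002346 ≥ 0.03
|T_{3}^{(3)} − T_{2}^{(2)}| = 0.0143979 < 0.03

k = 3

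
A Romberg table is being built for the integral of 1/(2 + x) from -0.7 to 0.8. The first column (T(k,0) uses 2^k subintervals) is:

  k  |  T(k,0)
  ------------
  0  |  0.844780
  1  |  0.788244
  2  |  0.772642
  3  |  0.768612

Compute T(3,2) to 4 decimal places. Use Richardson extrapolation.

T(2,1) = (4·0.772642 − 0.788244) / 3 = 0.767441
T(3,1) = (4·0.768612 − 0.772642) / 3 = 0.767269
T(3,2) = 0.767269 + (0.767269 − 0.767441)/15 = 0.767258

0.7673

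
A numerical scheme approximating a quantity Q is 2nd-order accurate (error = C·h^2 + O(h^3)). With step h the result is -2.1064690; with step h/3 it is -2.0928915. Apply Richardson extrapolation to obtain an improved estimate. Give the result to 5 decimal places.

-2.09119

The leading error scales as h^2; refining by a factor of 3 reduces it by 3^2 = 9.
Extrapolated value = (9·A(h/3) − A(h)) / (9 − 1)
= (9·(-2.0928915) − (-2.1064690)) / 8
= -16.7295545 / 8 = -2.0911943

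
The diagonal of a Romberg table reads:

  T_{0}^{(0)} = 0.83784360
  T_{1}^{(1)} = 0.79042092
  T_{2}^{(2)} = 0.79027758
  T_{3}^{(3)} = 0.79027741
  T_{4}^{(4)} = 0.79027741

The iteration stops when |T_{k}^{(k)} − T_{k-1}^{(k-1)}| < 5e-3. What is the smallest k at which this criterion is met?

|T_{1}^{(1)} − T_{0}^{(0)}| = 0.04742268 ≥ 5e-3
|T_{2}^{(2)} − T_{1}^{(1)}| = 0.00014334 < 5e-3

k = 2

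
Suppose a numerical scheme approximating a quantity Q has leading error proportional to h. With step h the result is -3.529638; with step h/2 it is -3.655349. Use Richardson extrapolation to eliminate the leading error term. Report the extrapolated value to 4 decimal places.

The leading error scales as h; refining by a factor of 2 reduces it by 2^1 = 2.
Extrapolated value = (2·A(h/2) − A(h)) / (2 − 1)
= (2·(-3.655349) − (-3.529638)) / 1
= -3.781060 / 1 = -3.781060

-3.7811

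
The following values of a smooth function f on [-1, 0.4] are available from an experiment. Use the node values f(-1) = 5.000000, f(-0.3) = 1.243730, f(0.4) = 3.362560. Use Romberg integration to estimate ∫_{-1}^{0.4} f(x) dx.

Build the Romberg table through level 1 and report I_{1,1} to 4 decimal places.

I_{0,0} (trapezoid, 1 panel, h=1.4000): 5.853792
I_{1,0} (trapezoid, 2 panels, h=0.7000): 3.797507
I_{1,1} = 3.797507 + (3.797507 − 5.853792)/3 = 3.112079

3.1121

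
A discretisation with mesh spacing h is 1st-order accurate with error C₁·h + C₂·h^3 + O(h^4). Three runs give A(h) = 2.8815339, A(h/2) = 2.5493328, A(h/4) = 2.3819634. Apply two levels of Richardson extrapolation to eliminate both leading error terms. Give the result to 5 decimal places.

2.21423

First eliminate the h term (factor 2^1 = 2):
  B₁ = (2·2.5493328 − 2.8815339)/1 = 2.2171317
  B₂ = (2·2.3819634 − 2.5493328)/1 = 2.2145940
Then eliminate the h^3 term (factor 2^3 = 8):
  (8·2.2145940 − 2.2171317)/7 = 2.2142315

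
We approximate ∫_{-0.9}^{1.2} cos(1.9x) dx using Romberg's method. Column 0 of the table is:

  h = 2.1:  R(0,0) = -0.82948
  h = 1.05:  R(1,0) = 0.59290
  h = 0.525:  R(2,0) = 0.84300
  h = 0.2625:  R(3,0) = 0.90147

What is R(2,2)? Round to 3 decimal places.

0.917

R(1,1) = (4·0.59290 − (-0.82948)) / 3 = 1.06703
R(2,1) = 0.84300 + (0.84300 − 0.59290)/3 = 0.92637
R(2,2) = 0.92637 + (0.92637 − 1.06703)/15 = 0.91699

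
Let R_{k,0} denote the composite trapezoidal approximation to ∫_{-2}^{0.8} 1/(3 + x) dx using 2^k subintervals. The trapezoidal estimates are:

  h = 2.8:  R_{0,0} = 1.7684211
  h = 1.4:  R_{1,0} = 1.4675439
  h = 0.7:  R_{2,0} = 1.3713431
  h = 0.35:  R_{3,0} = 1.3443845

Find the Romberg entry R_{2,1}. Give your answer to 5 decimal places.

1.33928

Richardson extrapolation on the trapezoidal column (denominator 4−1=3):
R_{2,1} = 1.3713431 + (1.3713431 − 1.4675439)/3 = 1.3392762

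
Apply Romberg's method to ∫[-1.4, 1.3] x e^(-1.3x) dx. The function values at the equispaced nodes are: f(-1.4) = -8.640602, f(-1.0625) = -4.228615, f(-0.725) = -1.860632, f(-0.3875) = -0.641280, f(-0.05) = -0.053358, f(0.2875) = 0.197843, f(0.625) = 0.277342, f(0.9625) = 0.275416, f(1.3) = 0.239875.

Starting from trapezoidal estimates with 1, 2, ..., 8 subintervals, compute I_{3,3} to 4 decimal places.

I_{0,0} (trapezoid, 1 panel, h=2.7000): -11.340981
I_{1,0} (trapezoid, 2 panels, h=1.3500): -5.742524
I_{2,0} (trapezoid, 4 panels, h=0.6750): -3.939983
I_{3,0} (trapezoid, 8 panels, h=0.3375): -3.453856
I_{1,1} = -5.742524 + (-5.742524 − (-11.340981))/3 = -3.876372
I_{2,1} = -3.939983 + (-3.939983 − (-5.742524))/3 = -3.339136
I_{3,1} = -3.453856 + (-3.453856 − (-3.939983))/3 = -3.291814
I_{2,2} = -3.339136 + (-3.339136 − (-3.876372))/15 = -3.303320
I_{3,2} = -3.291814 + (-3.291814 − (-3.339136))/15 = -3.288659
I_{3,3} = -3.288659 + (-3.288659 − (-3.303320))/63 = -3.288426

-3.2884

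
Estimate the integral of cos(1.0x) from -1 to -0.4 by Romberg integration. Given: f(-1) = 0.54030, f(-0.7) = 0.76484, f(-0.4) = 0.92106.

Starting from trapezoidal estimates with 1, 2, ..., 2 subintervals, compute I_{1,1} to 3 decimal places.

0.452

I_{0,0} (trapezoid, 1 panel, h=0.6000): 0.43841
I_{1,0} (trapezoid, 2 panels, h=0.3000): 0.44866
I_{1,1} = 0.44866 + (0.44866 − 0.43841)/3 = 0.45208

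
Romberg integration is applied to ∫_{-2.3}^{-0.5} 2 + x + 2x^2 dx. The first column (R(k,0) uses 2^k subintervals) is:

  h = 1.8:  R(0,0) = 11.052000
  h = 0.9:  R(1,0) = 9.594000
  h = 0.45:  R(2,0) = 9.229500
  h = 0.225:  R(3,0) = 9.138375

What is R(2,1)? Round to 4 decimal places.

9.1080

R(2,1) = 9.229500 + (9.229500 − 9.594000)/3 = 9.108000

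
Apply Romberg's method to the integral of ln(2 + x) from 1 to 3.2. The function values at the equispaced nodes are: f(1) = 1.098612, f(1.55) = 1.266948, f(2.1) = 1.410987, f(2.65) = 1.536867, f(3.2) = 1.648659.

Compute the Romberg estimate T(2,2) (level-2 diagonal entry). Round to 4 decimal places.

T(0,0) (trapezoid, 1 panel, h=2.2000): 3.021998
T(1,0) (trapezoid, 2 panels, h=1.1000): 3.063085
T(2,0) (trapezoid, 4 panels, h=0.5500): 3.073641
T(1,1) = 3.063085 + (3.063085 − 3.021998)/3 = 3.076781
T(2,1) = 3.073641 + (3.073641 − 3.063085)/3 = 3.077160
T(2,2) = 3.077160 + (3.077160 − 3.076781)/15 = 3.077185

3.0772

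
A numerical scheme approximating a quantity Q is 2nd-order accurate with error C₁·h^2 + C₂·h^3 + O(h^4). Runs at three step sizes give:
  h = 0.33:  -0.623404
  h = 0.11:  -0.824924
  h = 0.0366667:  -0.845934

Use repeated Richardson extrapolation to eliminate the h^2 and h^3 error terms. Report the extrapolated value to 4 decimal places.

First eliminate the h^2 term (factor 3^2 = 9):
  B₁ = (9·(-0.824924) − (-0.623404))/8 = -0.850114
  B₂ = (9·(-0.845934) − (-0.824924))/8 = -0.848560
Then eliminate the h^3 term (factor 3^3 = 27):
  (27·(-0.848560) − (-0.850114))/26 = -0.848500

-0.8485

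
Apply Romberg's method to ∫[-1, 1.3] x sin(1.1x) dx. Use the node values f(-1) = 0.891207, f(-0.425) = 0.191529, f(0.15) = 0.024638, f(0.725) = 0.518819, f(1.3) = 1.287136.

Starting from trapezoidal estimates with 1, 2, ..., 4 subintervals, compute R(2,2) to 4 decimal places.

R(0,0) (trapezoid, 1 panel, h=2.3000): 2.505094
R(1,0) (trapezoid, 2 panels, h=1.1500): 1.280881
R(2,0) (trapezoid, 4 panels, h=0.5750): 1.048891
R(1,1) = 1.280881 + (1.280881 − 2.505094)/3 = 0.872810
R(2,1) = 1.048891 + (1.048891 − 1.280881)/3 = 0.971561
R(2,2) = 0.971561 + (0.971561 − 0.872810)/15 = 0.978144

0.9781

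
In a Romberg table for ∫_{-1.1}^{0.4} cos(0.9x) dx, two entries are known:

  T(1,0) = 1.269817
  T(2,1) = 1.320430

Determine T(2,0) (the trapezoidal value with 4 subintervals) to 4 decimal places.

1.3078

From T(2,1) = (4·T(2,0) − T(1,0))/3, solve for T(2,0):
4·T(2,0) = 3·1.320430 + 1.269817 = 5.231107
T(2,0) = 1.307777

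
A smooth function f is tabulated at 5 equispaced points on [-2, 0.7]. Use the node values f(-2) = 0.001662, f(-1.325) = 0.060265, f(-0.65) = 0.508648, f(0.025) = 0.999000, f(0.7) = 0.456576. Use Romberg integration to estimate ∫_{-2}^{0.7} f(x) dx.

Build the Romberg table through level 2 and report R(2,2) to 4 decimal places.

R(0,0) (trapezoid, 1 panel, h=2.7000): 0.618621
R(1,0) (trapezoid, 2 panels, h=1.3500): 0.995985
R(2,0) (trapezoid, 4 panels, h=0.6750): 1.212997
R(1,1) = 0.995985 + (0.995985 − 0.618621)/3 = 1.121773
R(2,1) = 1.212997 + (1.212997 − 0.995985)/3 = 1.285334
R(2,2) = 1.285334 + (1.285334 − 1.121773)/15 = 1.296238

1.2962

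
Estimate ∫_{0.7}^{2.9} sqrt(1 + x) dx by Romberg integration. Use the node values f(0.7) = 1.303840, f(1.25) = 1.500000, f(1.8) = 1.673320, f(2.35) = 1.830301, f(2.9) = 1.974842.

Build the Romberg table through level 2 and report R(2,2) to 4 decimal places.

3.6569

R(0,0) (trapezoid, 1 panel, h=2.2000): 3.606550
R(1,0) (trapezoid, 2 panels, h=1.1000): 3.643927
R(2,0) (trapezoid, 4 panels, h=0.5500): 3.653629
R(1,1) = 3.643927 + (3.643927 − 3.606550)/3 = 3.656386
R(2,1) = 3.653629 + (3.653629 − 3.643927)/3 = 3.656863
R(2,2) = 3.656863 + (3.656863 − 3.656386)/15 = 3.656895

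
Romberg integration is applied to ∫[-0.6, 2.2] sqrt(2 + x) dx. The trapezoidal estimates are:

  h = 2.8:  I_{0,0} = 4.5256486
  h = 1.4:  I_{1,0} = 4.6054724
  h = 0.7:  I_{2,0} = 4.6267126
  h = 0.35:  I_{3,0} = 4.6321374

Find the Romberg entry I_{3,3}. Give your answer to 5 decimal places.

I_{1,1} = (4·4.6054724 − 4.5256486) / 3 = 4.6320803
I_{2,1} = (4·4.6267126 − 4.6054724) / 3 = 4.6337927
I_{3,1} = 4.6321374 + (4.6321374 − 4.6267126)/3 = 4.6339457
I_{2,2} = (16·4.6337927 − 4.6320803) / 15 = 4.6339069
I_{3,2} = 4.6339457 + (4.6339457 − 4.6337927)/15 = 4.6339559
I_{3,3} = (64·4.6339559 − 4.6339069) / 63 = 4.6339567
(Column j=1 coincides with Simpson's rule on the same nodes.)

4.63396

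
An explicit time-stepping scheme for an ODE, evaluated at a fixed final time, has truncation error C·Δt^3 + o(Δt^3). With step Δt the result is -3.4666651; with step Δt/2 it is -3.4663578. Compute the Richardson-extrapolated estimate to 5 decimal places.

-3.46631

Extrapolated value = (8·A(Δt/2) − A(Δt)) / (8 − 1)
= (8·(-3.4663578) − (-3.4666651)) / 7
= -24.2641973 / 7 = -3.4663139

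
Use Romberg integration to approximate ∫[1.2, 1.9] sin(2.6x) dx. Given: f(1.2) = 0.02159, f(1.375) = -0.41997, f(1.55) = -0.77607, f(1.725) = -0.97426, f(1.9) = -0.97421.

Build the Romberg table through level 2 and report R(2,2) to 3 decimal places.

R(0,0) (trapezoid, 1 panel, h=0.7000): -0.33342
R(1,0) (trapezoid, 2 panels, h=0.3500): -0.43833
R(2,0) (trapezoid, 4 panels, h=0.1750): -0.46316
R(1,1) = -0.43833 + (-0.43833 − (-0.33342))/3 = -0.47330
R(2,1) = -0.46316 + (-0.46316 − (-0.43833))/3 = -0.47144
R(2,2) = -0.47144 + (-0.47144 − (-0.47330))/15 = -0.47132

-0.471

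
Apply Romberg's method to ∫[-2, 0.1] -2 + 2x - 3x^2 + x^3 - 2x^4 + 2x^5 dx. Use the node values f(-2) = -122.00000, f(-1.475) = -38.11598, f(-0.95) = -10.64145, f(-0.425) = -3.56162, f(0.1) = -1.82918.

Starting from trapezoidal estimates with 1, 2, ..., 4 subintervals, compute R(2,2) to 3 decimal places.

-54.324

R(0,0) (trapezoid, 1 panel, h=2.1000): -130.02064
R(1,0) (trapezoid, 2 panels, h=1.0500): -76.18384
R(2,0) (trapezoid, 4 panels, h=0.5250): -59.97266
R(1,1) = -76.18384 + (-76.18384 − (-130.02064))/3 = -58.23824
R(2,1) = -59.97266 + (-59.97266 − (-76.18384))/3 = -54.56893
R(2,2) = -54.56893 + (-54.56893 − (-58.23824))/15 = -54.32431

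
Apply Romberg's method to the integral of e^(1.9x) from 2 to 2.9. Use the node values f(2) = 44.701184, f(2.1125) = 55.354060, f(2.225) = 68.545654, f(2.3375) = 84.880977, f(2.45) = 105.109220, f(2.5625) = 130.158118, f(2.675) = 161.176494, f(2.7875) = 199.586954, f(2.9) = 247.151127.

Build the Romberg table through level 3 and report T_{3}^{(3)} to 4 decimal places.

106.5526

T_{0}^{(0)} (trapezoid, 1 panel, h=0.9000): 131.333540
T_{1}^{(0)} (trapezoid, 2 panels, h=0.4500): 112.965919
T_{2}^{(0)} (trapezoid, 4 panels, h=0.2250): 108.170443
T_{3}^{(0)} (trapezoid, 8 panels, h=0.1125): 106.957984
T_{1}^{(1)} = 112.965919 + (112.965919 − 131.333540)/3 = 106.843379
T_{2}^{(1)} = 108.170443 + (108.170443 − 112.965919)/3 = 106.571951
T_{3}^{(1)} = 106.957984 + (106.957984 − 108.170443)/3 = 106.553831
T_{2}^{(2)} = 106.571951 + (106.571951 − 106.843379)/15 = 106.553856
T_{3}^{(2)} = 106.553831 + (106.553831 − 106.571951)/15 = 106.552623
T_{3}^{(3)} = 106.552623 + (106.552623 − 106.553856)/63 = 106.552603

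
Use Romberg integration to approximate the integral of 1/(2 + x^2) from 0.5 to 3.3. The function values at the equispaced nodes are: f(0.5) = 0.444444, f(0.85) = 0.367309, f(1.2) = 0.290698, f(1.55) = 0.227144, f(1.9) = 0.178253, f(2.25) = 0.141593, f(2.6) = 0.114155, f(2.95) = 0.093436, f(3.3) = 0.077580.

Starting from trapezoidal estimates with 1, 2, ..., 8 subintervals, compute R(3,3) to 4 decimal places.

0.5841

R(0,0) (trapezoid, 1 panel, h=2.8000): 0.730834
R(1,0) (trapezoid, 2 panels, h=1.4000): 0.614971
R(2,0) (trapezoid, 4 panels, h=0.7000): 0.590883
R(3,0) (trapezoid, 8 panels, h=0.3500): 0.585760
R(1,1) = 0.614971 + (0.614971 − 0.730834)/3 = 0.576350
R(2,1) = 0.590883 + (0.590883 − 0.614971)/3 = 0.582854
R(3,1) = 0.585760 + (0.585760 − 0.590883)/3 = 0.584052
R(2,2) = 0.582854 + (0.582854 − 0.576350)/15 = 0.583288
R(3,2) = 0.584052 + (0.584052 − 0.582854)/15 = 0.584132
R(3,3) = 0.584132 + (0.584132 − 0.583288)/63 = 0.584145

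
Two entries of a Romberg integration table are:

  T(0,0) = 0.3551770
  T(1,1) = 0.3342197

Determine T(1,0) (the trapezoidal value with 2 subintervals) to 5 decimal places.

0.33946

From T(1,1) = (4·T(1,0) − T(0,0))/3, solve for T(1,0):
4·T(1,0) = 3·0.3342197 + 0.3551770 = 1.3578361
T(1,0) = 0.3394590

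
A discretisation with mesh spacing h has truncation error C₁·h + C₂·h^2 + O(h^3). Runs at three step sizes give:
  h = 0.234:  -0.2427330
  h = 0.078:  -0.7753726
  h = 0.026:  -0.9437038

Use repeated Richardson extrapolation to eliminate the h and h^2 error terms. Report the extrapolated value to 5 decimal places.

-1.02614

First eliminate the h term (factor 3^1 = 3):
  B₁ = (3·(-0.7753726) − (-0.2427330))/2 = -1.0416924
  B₂ = (3·(-0.9437038) − (-0.7753726))/2 = -1.0278694
Then eliminate the h^2 term (factor 3^2 = 9):
  (9·(-1.0278694) − (-1.0416924))/8 = -1.0261415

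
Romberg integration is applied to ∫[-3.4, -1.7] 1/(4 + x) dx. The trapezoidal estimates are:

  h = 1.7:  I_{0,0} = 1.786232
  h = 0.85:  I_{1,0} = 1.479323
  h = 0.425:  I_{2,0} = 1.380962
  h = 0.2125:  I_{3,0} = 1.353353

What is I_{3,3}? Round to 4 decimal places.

I_{1,1} = (4·1.479323 − 1.786232) / 3 = 1.377020
I_{2,1} = (4·1.380962 − 1.479323) / 3 = 1.348175
I_{3,1} = (4·1.353353 − 1.380962) / 3 = 1.344150
I_{2,2} = 1.348175 + (1.348175 − 1.377020)/15 = 1.346252
I_{3,2} = 1.344150 + (1.344150 − 1.348175)/15 = 1.343882
I_{3,3} = 1.343882 + (1.343882 − 1.346252)/63 = 1.343844

1.3438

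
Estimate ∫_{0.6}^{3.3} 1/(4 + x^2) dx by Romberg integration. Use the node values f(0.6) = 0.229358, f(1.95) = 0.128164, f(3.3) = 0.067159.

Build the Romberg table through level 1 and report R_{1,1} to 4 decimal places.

0.3641

R_{0,0} (trapezoid, 1 panel, h=2.7000): 0.400298
R_{1,0} (trapezoid, 2 panels, h=1.3500): 0.373170
R_{1,1} = 0.373170 + (0.373170 − 0.400298)/3 = 0.364127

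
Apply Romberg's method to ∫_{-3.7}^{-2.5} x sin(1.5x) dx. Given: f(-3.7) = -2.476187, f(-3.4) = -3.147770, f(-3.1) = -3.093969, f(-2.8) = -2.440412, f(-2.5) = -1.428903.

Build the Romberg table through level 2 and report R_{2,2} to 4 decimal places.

-3.2438

R_{0,0} (trapezoid, 1 panel, h=1.2000): -2.343054
R_{1,0} (trapezoid, 2 panels, h=0.6000): -3.027908
R_{2,0} (trapezoid, 4 panels, h=0.3000): -3.190409
R_{1,1} = -3.027908 + (-3.027908 − (-2.343054))/3 = -3.256193
R_{2,1} = -3.190409 + (-3.190409 − (-3.027908))/3 = -3.244576
R_{2,2} = -3.244576 + (-3.244576 − (-3.256193))/15 = -3.243802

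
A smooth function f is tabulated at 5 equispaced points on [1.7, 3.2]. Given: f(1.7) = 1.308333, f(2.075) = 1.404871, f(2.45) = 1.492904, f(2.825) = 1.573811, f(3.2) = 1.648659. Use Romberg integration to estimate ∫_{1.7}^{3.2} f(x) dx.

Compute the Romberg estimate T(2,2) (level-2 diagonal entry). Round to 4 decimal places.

T(0,0) (trapezoid, 1 panel, h=1.5000): 2.217744
T(1,0) (trapezoid, 2 panels, h=0.7500): 2.228550
T(2,0) (trapezoid, 4 panels, h=0.3750): 2.231281
T(1,1) = 2.228550 + (2.228550 − 2.217744)/3 = 2.232152
T(2,1) = 2.231281 + (2.231281 − 2.228550)/3 = 2.232191
T(2,2) = 2.232191 + (2.232191 − 2.232152)/15 = 2.232194

2.2322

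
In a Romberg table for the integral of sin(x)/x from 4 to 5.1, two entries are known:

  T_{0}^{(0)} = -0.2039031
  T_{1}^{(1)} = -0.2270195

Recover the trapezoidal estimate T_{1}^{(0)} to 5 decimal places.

-0.22124

From T_{1}^{(1)} = (4·T_{1}^{(0)} − T_{0}^{(0)})/3, solve for T_{1}^{(0)}:
4·T_{1}^{(0)} = 3·(-0.2270195) + (-0.2039031) = -0.8849616
T_{1}^{(0)} = -0.2212404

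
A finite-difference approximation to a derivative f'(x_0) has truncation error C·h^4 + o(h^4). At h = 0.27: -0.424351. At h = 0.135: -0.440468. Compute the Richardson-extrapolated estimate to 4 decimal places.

-0.4415

Extrapolated value = (16·A(h/2) − A(h)) / (16 − 1)
= (16·(-0.440468) − (-0.424351)) / 15
= -6.623137 / 15 = -0.441542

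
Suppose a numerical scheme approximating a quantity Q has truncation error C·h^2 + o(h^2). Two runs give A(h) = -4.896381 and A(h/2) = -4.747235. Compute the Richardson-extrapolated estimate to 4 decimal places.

Extrapolated value = (4·A(h/2) − A(h)) / (4 − 1)
= (4·(-4.747235) − (-4.896381)) / 3
= -14.092559 / 3 = -4.697520

-4.6975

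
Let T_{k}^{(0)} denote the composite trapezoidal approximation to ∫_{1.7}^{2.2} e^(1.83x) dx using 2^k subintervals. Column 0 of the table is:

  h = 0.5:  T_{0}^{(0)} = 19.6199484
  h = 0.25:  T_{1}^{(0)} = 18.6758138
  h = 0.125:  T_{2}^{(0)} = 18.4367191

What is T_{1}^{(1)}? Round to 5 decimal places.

Richardson extrapolation on the trapezoidal column (denominator 4−1=3):
T_{1}^{(1)} = 18.6758138 + (18.6758138 − 19.6199484)/3 = 18.3611023
(Column j=1 coincides with Simpson's rule on the same nodes.)

18.36110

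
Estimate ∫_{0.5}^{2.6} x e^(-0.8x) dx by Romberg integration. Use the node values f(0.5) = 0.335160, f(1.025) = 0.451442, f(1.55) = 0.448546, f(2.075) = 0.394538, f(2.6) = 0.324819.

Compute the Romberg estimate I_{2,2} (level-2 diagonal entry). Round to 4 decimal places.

I_{0,0} (trapezoid, 1 panel, h=2.1000): 0.692978
I_{1,0} (trapezoid, 2 panels, h=1.0500): 0.817462
I_{2,0} (trapezoid, 4 panels, h=0.5250): 0.852871
I_{1,1} = 0.817462 + (0.817462 − 0.692978)/3 = 0.858957
I_{2,1} = 0.852871 + (0.852871 − 0.817462)/3 = 0.864674
I_{2,2} = 0.864674 + (0.864674 − 0.858957)/15 = 0.865055

0.8651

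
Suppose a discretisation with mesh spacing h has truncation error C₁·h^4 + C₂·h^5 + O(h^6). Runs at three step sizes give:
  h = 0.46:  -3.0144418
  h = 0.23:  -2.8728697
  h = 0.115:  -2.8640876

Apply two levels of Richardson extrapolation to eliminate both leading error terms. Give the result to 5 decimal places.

-2.86350

First eliminate the h^4 term (factor 2^4 = 16):
  B₁ = (16·(-2.8728697) − (-3.0144418))/15 = -2.8634316
  B₂ = (16·(-2.8640876) − (-2.8728697))/15 = -2.8635021
Then eliminate the h^5 term (factor 2^5 = 32):
  (32·(-2.8635021) − (-2.8634316))/31 = -2.8635044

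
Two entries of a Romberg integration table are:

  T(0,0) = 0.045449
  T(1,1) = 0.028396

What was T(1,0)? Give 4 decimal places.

0.0327

From T(1,1) = (4·T(1,0) − T(0,0))/3, solve for T(1,0):
4·T(1,0) = 3·0.028396 + 0.045449 = 0.130637
T(1,0) = 0.032659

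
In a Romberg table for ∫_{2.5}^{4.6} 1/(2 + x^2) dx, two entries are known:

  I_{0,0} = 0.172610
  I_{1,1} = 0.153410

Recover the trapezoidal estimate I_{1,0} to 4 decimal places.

0.1582

From I_{1,1} = (4·I_{1,0} − I_{0,0})/3, solve for I_{1,0}:
4·I_{1,0} = 3·0.153410 + 0.172610 = 0.632840
I_{1,0} = 0.158210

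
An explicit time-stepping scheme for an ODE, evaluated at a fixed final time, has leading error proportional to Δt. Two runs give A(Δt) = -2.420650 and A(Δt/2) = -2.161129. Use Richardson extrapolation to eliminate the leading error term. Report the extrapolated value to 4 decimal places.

-1.9016

The leading error scales as Δt; refining by a factor of 2 reduces it by 2^1 = 2.
Extrapolated value = (2·A(Δt/2) − A(Δt)) / (2 − 1)
= (2·(-2.161129) − (-2.420650)) / 1
= -1.901608 / 1 = -1.901608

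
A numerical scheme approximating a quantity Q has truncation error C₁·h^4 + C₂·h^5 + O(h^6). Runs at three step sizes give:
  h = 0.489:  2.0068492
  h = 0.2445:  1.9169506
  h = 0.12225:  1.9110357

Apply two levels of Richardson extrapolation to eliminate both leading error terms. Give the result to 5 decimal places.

First eliminate the h^4 term (factor 2^4 = 16):
  B₁ = (16·1.9169506 − 2.0068492)/15 = 1.9109574
  B₂ = (16·1.9110357 − 1.9169506)/15 = 1.9106414
Then eliminate the h^5 term (factor 2^5 = 32):
  (32·1.9106414 − 1.9109574)/31 = 1.9106312

1.91063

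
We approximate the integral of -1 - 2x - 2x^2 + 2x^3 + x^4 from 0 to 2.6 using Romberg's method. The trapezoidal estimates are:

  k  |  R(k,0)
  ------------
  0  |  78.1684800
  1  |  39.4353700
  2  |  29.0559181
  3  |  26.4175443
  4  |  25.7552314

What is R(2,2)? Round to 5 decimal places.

R(1,1) = (4·39.4353700 − 78.1684800) / 3 = 26.5243333
R(2,1) = (4·29.0559181 − 39.4353700) / 3 = 25.5961008
R(2,2) = 25.5961008 + (25.5961008 − 26.5243333)/15 = 25.5342186
(Column j=1 coincides with Simpson's rule on the same nodes.)

25.53422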